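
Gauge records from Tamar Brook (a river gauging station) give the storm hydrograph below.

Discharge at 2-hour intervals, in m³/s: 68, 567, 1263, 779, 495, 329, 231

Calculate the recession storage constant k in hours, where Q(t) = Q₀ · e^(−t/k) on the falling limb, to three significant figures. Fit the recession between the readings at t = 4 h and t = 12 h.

k ≈ 4.71 h

On the falling limb, Q drops from 1263 to 231 m³/s between t = 4 h and t = 12 h (Δt = 8 h).
k = −Δt / ln(Q₂/Q₁) = −8 / ln(231/1263) = 4.71 h.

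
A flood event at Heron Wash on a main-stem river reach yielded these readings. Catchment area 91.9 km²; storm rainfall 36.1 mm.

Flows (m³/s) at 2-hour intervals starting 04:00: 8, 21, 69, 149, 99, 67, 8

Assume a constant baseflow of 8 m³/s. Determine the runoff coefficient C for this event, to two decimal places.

ΣQ_DR = 365.0 m³/s; V = ΣQ_DR·Δt = 2.628 × 10^6 m³.
Runoff depth d = V / A = 28.60 mm.
C = d / P = 28.60 / 36.1 = 0.79.

C ≈ 0.79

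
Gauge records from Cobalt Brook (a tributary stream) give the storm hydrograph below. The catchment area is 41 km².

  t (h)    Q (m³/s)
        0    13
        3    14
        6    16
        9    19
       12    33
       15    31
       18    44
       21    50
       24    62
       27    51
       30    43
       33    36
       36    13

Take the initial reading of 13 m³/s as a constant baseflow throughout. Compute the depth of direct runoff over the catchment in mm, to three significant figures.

Direct runoff: 0.0, 1.0, 3.0, 6.0, 20.0, 18.0, 31.0, 37.0, 49.0, 38.0, 30.0, 23.0, 0.0 m³/s; ΣQ_DR = 256.0 m³/s.
V = ΣQ_DR · Δt = 256.0 × 10800 s = 2.765 × 10^6 m³.
Over A = 41 km², depth = V / A = 67.4 mm.

d ≈ 67.4 mm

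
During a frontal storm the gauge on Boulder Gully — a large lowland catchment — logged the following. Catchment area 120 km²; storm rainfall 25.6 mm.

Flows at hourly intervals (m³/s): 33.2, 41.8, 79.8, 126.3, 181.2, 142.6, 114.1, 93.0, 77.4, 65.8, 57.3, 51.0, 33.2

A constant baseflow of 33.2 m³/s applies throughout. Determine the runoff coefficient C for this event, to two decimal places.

C ≈ 0.78

ΣQ_DR = 665.1 m³/s; V = ΣQ_DR·Δt = 2.394 × 10^6 m³.
Runoff depth d = V / A = 19.95 mm.
C = d / P = 19.95 / 25.6 = 0.78.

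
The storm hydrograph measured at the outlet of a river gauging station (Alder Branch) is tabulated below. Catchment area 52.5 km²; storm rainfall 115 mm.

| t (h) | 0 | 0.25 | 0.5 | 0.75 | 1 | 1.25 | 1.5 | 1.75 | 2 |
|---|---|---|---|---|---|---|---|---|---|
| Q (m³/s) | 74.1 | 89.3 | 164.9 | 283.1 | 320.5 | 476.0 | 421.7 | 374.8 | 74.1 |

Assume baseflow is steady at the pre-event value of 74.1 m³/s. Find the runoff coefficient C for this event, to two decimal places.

C ≈ 0.24

ΣQ_DR = 1612 m³/s; V = ΣQ_DR·Δt = 1.450 × 10^6 m³.
Runoff depth d = V / A = 27.63 mm.
C = d / P = 27.63 / 115 = 0.24.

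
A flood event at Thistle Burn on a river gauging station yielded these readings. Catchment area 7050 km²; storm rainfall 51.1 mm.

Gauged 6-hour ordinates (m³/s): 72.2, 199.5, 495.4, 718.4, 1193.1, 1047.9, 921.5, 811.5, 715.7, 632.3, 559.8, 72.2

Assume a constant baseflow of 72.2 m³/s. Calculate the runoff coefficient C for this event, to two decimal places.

ΣQ_DR = 6573 m³/s; V = ΣQ_DR·Δt = 1.420 × 10^8 m³.
Runoff depth d = V / A = 20.14 mm.
C = d / P = 20.14 / 51.1 = 0.39.

C ≈ 0.39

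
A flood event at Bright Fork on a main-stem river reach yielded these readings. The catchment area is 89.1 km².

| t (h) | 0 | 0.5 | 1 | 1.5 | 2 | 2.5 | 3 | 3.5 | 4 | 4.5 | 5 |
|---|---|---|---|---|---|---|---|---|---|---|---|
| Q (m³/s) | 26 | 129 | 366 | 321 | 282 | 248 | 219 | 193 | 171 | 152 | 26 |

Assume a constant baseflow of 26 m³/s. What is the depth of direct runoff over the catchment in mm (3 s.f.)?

Direct runoff: 0.0, 103.0, 340.0, 295.0, 256.0, 222.0, 193.0, 167.0, 145.0, 126.0, 0.0 m³/s; ΣQ_DR = 1847 m³/s.
V = ΣQ_DR · Δt = 1847 × 1800 s = 3.325 × 10^6 m³.
Over A = 89.1 km², depth = V / A = 37.3 mm.

d ≈ 37.3 mm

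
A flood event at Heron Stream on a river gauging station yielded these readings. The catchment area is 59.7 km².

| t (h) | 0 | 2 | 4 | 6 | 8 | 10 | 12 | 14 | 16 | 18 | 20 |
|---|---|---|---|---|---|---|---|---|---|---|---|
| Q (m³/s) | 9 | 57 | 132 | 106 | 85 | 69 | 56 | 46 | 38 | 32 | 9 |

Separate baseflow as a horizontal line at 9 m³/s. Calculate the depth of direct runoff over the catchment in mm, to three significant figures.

d ≈ 65.1 mm

Direct runoff: 0.0, 48.0, 123.0, 97.0, 76.0, 60.0, 47.0, 37.0, 29.0, 23.0, 0.0 m³/s; ΣQ_DR = 540.0 m³/s.
V = ΣQ_DR · Δt = 540.0 × 7200 s = 3.888 × 10^6 m³.
Over A = 59.7 km², depth = V / A = 65.1 mm.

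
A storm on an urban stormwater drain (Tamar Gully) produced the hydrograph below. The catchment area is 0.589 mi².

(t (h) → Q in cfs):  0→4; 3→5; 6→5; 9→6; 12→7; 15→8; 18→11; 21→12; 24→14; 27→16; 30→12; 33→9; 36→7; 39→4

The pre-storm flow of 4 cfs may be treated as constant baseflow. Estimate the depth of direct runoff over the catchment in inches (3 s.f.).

d ≈ 0.505 in

Direct runoff: 0.0, 1.0, 1.0, 2.0, 3.0, 4.0, 7.0, 8.0, 10.0, 12.0, 8.0, 5.0, 3.0, 0.0 cfs; ΣQ_DR = 64.00 cfs.
V = ΣQ_DR · Δt = 64.00 × 10800 s = 6.912 × 10^5 ft³.
Over A = 0.589 mi², depth = V / A = 0.505 in.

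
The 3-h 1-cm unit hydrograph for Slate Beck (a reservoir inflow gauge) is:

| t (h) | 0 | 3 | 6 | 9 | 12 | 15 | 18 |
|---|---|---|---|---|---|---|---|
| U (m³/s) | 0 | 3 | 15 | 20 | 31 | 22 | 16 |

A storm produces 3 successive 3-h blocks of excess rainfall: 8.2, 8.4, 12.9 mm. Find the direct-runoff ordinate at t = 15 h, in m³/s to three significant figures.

By discrete convolution, Q_j = Σ (P_i / 10 mm) · U_{j−i}.
At t = 15 h (j=5): Q = (8.2/10)·22 + (8.4/10)·31 + (12.9/10)·20 = 69.9 m³/s.

Q ≈ 69.9 m³/s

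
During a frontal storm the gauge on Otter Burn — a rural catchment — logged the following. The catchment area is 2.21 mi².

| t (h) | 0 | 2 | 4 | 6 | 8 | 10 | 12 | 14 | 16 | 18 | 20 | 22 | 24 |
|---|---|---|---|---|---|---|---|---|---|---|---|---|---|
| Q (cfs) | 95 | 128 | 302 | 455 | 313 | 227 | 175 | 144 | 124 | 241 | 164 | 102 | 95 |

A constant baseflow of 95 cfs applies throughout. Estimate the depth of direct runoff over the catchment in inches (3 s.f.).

Direct runoff: 0.0, 33.0, 207.0, 360.0, 218.0, 132.0, 80.0, 49.0, 29.0, 146.0, 69.0, 7.0, 0.0 cfs; ΣQ_DR = 1330 cfs.
V = ΣQ_DR · Δt = 1330 × 7200 s = 9.576 × 10^6 ft³.
Over A = 2.21 mi², depth = V / A = 1.87 in.

d ≈ 1.87 in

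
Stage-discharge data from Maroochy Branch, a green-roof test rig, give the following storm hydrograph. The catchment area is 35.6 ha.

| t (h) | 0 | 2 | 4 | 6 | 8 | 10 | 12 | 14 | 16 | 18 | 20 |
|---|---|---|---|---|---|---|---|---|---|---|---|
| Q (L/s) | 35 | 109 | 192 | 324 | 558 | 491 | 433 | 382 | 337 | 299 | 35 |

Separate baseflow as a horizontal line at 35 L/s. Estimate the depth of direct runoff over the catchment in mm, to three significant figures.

d ≈ 56.8 mm

Direct runoff: 0.0, 74.0, 157.0, 289.0, 523.0, 456.0, 398.0, 347.0, 302.0, 264.0, 0.0 L/s; ΣQ_DR = 2810 L/s.
V = ΣQ_DR · Δt = 2810 × 7200 s = 2.023 × 10^7 L.
Over A = 35.6 ha, depth = V / A = 56.8 mm.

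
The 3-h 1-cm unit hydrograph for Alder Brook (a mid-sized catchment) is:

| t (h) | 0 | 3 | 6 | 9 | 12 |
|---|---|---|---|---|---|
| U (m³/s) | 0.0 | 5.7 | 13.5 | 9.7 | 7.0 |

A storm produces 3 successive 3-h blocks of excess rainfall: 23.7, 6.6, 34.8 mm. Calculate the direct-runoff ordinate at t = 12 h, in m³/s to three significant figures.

Q ≈ 70.0 m³/s

By discrete convolution, Q_j = Σ (P_i / 10 mm) · U_{j−i}.
At t = 12 h (j=4): Q = (23.7/10)·7.0 + (6.6/10)·9.7 + (34.8/10)·13.5 = 70.0 m³/s.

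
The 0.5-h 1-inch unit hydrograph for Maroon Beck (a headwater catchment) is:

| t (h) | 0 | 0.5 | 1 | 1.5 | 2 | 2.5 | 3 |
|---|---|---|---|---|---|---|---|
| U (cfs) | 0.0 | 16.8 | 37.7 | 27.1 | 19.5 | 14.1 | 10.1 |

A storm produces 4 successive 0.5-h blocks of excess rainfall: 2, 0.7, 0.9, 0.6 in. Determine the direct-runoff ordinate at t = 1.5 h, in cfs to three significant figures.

Q ≈ 95.7 cfs

By discrete convolution, Q_j = Σ (P_i / 1 in) · U_{j−i}.
At t = 1.5 h (j=3): Q = (2/1)·27.1 + (0.7/1)·37.7 + (0.9/1)·16.8 + (0.6/1)·0.0 = 95.7 cfs.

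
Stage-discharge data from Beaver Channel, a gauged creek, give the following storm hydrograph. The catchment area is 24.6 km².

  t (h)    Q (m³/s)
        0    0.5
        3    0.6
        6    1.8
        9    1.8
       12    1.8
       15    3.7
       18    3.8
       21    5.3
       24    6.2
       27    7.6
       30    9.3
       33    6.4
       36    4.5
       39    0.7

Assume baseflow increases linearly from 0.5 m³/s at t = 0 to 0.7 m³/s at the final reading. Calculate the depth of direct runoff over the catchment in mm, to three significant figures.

d ≈ 20.0 mm

Direct runoff: 0.00, 0.08, 1.27, 1.25, 1.24, 3.12, 3.21, 4.69, 5.58, 6.96, 8.65, 5.73, 3.82, 0.00 m³/s; ΣQ_DR = 45.60 m³/s.
V = ΣQ_DR · Δt = 45.60 × 10800 s = 4.925 × 10^5 m³.
Over A = 24.6 km², depth = V / A = 20.0 mm.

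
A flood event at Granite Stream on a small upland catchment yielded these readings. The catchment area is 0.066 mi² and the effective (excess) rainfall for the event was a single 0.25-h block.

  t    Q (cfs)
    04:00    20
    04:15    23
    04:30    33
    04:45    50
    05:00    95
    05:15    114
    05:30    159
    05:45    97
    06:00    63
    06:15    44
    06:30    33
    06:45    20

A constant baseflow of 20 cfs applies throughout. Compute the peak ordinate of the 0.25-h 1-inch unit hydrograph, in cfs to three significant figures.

Direct runoff: 0.0, 3.0, 13.0, 30.0, 75.0, 94.0, 139.0, 77.0, 43.0, 24.0, 13.0, 0.0 cfs; ΣQ_DR = 511.0 cfs, peak = 139.0 cfs.
Runoff depth d = ΣQ_DR·Δt / A = 511.0 × 900 / (0.066 mi²) = 2.999 in.
The 1-inch UH is the DRH scaled by (1 in)/d, so U_p = 139.0 × 1/2.999 = 46.3 cfs.

U_p ≈ 46.3 cfs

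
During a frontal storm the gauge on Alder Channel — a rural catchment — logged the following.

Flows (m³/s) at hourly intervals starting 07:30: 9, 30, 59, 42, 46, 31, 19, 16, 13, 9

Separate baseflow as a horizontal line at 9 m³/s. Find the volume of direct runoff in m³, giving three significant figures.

V ≈ 6.62 × 10^5 m³

Direct-runoff ordinates (Q − Q_b): 0.0, 21.0, 50.0, 33.0, 37.0, 22.0, 10.0, 7.0, 4.0, 0.0 m³/s.
ΣQ_DR = 184.0 m³/s.
With Δt = 1 h = 3600 s, V = ΣQ_DR · Δt = 184.0 × 3600 = 6.62 × 10^5 m³.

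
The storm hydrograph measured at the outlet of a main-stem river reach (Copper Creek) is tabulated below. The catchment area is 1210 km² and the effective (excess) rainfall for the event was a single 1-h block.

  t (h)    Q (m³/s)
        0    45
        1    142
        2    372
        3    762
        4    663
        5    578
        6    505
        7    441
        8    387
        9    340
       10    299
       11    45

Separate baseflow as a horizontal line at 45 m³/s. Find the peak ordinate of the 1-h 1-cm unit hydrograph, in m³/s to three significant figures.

U_p ≈ 597 m³/s

Direct runoff: 0.0, 97.0, 327.0, 717.0, 618.0, 533.0, 460.0, 396.0, 342.0, 295.0, 254.0, 0.0 m³/s; ΣQ_DR = 4039 m³/s, peak = 717.0 m³/s.
Runoff depth d = ΣQ_DR·Δt / A = 4039 × 3600 / (1210 km²) = 12.02 mm.
The 1-cm UH is the DRH scaled by (10 mm)/d, so U_p = 717.0 × 10/12.02 = 597 m³/s.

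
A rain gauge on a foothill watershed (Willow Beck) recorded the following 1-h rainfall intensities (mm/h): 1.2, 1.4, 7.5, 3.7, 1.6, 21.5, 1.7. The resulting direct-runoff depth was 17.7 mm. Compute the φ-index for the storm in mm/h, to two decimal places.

φ ≈ 5.65 mm/h

Only the 2 blocks with intensity above φ contribute runoff: 7.5, 21.5 mm/h.
Σ(I−φ)·Δt = d  ⇒  (7.5+21.5 − 2φ)·1 = 17.7
φ = (29.00 − 17.7/1) / 2 = 5.65 mm/h.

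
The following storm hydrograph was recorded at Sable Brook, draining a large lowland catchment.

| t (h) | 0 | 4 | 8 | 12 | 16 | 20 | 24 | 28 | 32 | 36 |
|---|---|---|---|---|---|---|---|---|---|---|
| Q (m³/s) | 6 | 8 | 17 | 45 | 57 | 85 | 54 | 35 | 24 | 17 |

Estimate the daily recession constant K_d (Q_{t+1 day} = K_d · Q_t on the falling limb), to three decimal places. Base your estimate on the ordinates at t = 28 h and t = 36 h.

K_d ≈ 0.115

Between t = 28 h and t = 36 h the flow falls from 35 to 17 m³/s over 2×4 h = 8 h.
Per-interval ratio K = (17/35)^(1/2) = 0.6969; K_d = K^(24/4) = 0.115.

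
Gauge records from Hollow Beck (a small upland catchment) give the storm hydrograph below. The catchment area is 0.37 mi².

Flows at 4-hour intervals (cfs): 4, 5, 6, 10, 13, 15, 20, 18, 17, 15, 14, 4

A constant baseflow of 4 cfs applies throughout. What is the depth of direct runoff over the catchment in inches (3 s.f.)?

d ≈ 1.56 in

Direct runoff: 0.0, 1.0, 2.0, 6.0, 9.0, 11.0, 16.0, 14.0, 13.0, 11.0, 10.0, 0.0 cfs; ΣQ_DR = 93.00 cfs.
V = ΣQ_DR · Δt = 93.00 × 14400 s = 1.339 × 10^6 ft³.
Over A = 0.37 mi², depth = V / A = 1.56 in.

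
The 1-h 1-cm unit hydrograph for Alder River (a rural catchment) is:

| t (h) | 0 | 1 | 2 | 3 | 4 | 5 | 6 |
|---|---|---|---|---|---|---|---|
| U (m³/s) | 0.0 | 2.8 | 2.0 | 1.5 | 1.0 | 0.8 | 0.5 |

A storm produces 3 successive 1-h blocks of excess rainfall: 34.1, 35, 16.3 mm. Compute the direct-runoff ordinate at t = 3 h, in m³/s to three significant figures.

Q ≈ 16.7 m³/s

By discrete convolution, Q_j = Σ (P_i / 10 mm) · U_{j−i}.
At t = 3 h (j=3): Q = (34.1/10)·1.5 + (35/10)·2.0 + (16.3/10)·2.8 = 16.7 m³/s.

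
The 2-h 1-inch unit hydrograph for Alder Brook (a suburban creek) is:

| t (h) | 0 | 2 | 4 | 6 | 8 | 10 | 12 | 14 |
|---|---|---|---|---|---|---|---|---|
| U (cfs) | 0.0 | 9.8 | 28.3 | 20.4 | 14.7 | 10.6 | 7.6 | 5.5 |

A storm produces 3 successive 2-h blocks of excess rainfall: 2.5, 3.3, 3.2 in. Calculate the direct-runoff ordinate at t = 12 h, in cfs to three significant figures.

By discrete convolution, Q_j = Σ (P_i / 1 in) · U_{j−i}.
At t = 12 h (j=6): Q = (2.5/1)·7.6 + (3.3/1)·10.6 + (3.2/1)·14.7 = 101 cfs.

Q ≈ 101 cfs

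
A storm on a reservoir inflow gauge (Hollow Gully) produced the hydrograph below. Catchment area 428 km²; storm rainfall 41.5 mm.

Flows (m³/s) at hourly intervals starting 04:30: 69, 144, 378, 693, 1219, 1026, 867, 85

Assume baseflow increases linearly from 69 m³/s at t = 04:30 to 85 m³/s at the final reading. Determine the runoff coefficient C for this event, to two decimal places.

C ≈ 0.78

ΣQ_DR = 3865 m³/s; V = ΣQ_DR·Δt = 1.391 × 10^7 m³.
Runoff depth d = V / A = 32.51 mm.
C = d / P = 32.51 / 41.5 = 0.78.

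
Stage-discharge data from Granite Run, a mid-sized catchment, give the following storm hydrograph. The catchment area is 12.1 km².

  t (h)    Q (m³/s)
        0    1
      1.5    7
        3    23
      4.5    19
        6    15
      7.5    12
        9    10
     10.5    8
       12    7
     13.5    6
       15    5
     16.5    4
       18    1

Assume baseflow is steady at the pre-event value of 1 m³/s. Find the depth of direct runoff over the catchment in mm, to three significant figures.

d ≈ 46.9 mm

Direct runoff: 0.0, 6.0, 22.0, 18.0, 14.0, 11.0, 9.0, 7.0, 6.0, 5.0, 4.0, 3.0, 0.0 m³/s; ΣQ_DR = 105.0 m³/s.
V = ΣQ_DR · Δt = 105.0 × 5400 s = 5.670 × 10^5 m³.
Over A = 12.1 km², depth = V / A = 46.9 mm.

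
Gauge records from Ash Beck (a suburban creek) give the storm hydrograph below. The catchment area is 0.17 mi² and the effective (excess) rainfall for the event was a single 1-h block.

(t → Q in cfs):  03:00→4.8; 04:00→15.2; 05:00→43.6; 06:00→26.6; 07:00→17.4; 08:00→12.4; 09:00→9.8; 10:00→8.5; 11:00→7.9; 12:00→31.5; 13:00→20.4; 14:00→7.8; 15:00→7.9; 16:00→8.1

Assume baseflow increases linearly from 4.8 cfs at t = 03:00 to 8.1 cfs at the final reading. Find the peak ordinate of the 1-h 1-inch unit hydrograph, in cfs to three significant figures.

U_p ≈ 31.9 cfs

Direct runoff: 0.00, 10.15, 38.29, 21.04, 11.58, 6.33, 3.48, 1.92, 1.07, 24.42, 13.06, 0.21, 0.05, 0.00 cfs; ΣQ_DR = 131.6 cfs, peak = 38.29 cfs.
Runoff depth d = ΣQ_DR·Δt / A = 131.6 × 3600 / (0.17 mi²) = 1.200 in.
The 1-inch UH is the DRH scaled by (1 in)/d, so U_p = 38.29 × 1/1.200 = 31.9 cfs.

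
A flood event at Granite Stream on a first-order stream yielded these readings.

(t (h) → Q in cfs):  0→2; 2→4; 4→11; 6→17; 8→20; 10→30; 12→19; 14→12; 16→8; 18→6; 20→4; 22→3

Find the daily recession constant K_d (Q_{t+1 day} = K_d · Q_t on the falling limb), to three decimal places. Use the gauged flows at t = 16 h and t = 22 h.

Between t = 16 h and t = 22 h the flow falls from 8 to 3 cfs over 3×2 h = 6 h.
Per-interval ratio K = (3/8)^(1/3) = 0.7211; K_d = K^(24/2) = 0.020.

K_d ≈ 0.020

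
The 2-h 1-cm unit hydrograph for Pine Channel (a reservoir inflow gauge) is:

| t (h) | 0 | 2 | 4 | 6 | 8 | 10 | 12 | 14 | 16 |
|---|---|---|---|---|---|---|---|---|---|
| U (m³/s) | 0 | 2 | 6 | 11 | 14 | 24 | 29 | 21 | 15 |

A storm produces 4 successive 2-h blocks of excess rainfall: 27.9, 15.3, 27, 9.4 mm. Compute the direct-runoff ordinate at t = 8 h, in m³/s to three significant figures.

By discrete convolution, Q_j = Σ (P_i / 10 mm) · U_{j−i}.
At t = 8 h (j=4): Q = (27.9/10)·14 + (15.3/10)·11 + (27/10)·6 + (9.4/10)·2 = 74.0 m³/s.

Q ≈ 74.0 m³/s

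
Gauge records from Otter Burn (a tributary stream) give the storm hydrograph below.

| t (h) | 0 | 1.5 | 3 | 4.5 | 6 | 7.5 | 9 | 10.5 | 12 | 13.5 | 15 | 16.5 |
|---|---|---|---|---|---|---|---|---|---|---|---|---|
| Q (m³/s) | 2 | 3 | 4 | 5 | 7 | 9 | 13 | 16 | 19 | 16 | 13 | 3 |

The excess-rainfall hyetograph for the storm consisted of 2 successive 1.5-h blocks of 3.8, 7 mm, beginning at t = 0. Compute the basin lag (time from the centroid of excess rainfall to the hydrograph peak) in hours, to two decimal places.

t_L ≈ 10.28 h

Centroid of excess rainfall: t_c = Σ P_i·t̄_i / ΣP_i = 1.7222 h (block centres at 0.75, 2.25 h).
Hydrograph peak occurs at t = 12 h, so basin lag t_L = 12 − 1.7222 = 10.28 h.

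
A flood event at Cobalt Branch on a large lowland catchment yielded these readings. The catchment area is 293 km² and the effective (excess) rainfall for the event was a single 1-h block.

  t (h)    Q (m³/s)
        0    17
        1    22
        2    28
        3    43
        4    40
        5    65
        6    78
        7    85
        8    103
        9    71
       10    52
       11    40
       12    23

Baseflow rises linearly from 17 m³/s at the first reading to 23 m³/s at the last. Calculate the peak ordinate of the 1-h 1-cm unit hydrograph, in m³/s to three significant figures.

U_p ≈ 164 m³/s

Direct runoff: 0.00, 4.50, 10.00, 24.50, 21.00, 45.50, 58.00, 64.50, 82.00, 49.50, 30.00, 17.50, 0.00 m³/s; ΣQ_DR = 407.0 m³/s, peak = 82.00 m³/s.
Runoff depth d = ΣQ_DR·Δt / A = 407.0 × 3600 / (293 km²) = 5.001 mm.
The 1-cm UH is the DRH scaled by (10 mm)/d, so U_p = 82.00 × 10/5.001 = 164 m³/s.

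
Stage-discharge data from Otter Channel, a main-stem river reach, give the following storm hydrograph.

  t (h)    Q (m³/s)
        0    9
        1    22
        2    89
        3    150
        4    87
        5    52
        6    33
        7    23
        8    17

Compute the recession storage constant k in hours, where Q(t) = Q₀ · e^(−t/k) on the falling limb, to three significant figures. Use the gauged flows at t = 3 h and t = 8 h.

k ≈ 2.30 h

On the falling limb, Q drops from 150 to 17 m³/s between t = 3 h and t = 8 h (Δt = 5 h).
k = −Δt / ln(Q₂/Q₁) = −5 / ln(17/150) = 2.30 h.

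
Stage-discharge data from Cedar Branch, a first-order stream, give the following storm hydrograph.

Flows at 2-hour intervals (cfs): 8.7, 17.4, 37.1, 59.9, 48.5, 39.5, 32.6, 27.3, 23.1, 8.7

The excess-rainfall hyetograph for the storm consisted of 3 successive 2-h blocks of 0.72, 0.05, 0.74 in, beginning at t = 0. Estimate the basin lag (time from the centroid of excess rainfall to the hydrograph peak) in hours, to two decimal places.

t_L ≈ 2.97 h

Centroid of excess rainfall: t_c = Σ P_i·t̄_i / ΣP_i = 3.0265 h (block centres at 1, 3, 5 h).
Hydrograph peak occurs at t = 6 h, so basin lag t_L = 6 − 3.0265 = 2.97 h.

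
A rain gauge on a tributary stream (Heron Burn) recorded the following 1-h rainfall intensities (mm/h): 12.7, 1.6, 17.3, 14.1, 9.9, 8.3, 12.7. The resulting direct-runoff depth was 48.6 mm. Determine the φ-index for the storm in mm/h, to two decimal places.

Only the 6 blocks with intensity above φ contribute runoff: 12.7, 17.3, 14.1, 9.9, 8.3, 12.7 mm/h.
Σ(I−φ)·Δt = d  ⇒  (12.7+17.3+14.1+9.9+8.3+12.7 − 6φ)·1 = 48.6
φ = (75.00 − 48.6/1) / 6 = 4.40 mm/h.

φ ≈ 4.40 mm/h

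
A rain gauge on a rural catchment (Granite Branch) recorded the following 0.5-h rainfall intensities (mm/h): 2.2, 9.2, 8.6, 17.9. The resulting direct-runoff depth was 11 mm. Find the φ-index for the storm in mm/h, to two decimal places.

Only the 3 blocks with intensity above φ contribute runoff: 9.2, 8.6, 17.9 mm/h.
Σ(I−φ)·Δt = d  ⇒  (9.2+8.6+17.9 − 3φ)·0.5 = 11
φ = (35.70 − 11/0.5) / 3 = 4.57 mm/h.

φ ≈ 4.57 mm/h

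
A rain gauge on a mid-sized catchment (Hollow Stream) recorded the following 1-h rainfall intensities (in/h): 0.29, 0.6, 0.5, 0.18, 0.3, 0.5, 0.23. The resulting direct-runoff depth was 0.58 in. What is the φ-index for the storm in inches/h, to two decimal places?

Only the 3 blocks with intensity above φ contribute runoff: 0.6, 0.5, 0.5 in/h.
Σ(I−φ)·Δt = d  ⇒  (0.6+0.5+0.5 − 3φ)·1 = 0.58
φ = (1.600 − 0.58/1) / 3 = 0.34 in/h.

φ ≈ 0.34 in/h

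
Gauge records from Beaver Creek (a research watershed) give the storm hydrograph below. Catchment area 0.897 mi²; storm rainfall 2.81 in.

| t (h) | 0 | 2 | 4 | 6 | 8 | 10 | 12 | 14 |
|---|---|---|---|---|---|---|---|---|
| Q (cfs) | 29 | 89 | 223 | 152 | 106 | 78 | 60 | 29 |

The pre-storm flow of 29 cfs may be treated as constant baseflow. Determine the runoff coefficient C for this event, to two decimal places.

ΣQ_DR = 534.0 cfs; V = ΣQ_DR·Δt = 3.845 × 10^6 ft³.
Runoff depth d = V / A = 1.845 in.
C = d / P = 1.845 / 2.81 = 0.66.

C ≈ 0.66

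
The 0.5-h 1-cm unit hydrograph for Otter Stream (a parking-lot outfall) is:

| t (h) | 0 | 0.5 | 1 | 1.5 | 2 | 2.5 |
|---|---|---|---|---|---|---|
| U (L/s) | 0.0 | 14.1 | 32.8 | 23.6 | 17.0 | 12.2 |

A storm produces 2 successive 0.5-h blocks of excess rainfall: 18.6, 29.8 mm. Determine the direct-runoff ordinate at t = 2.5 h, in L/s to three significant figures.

Q ≈ 73.4 L/s

By discrete convolution, Q_j = Σ (P_i / 10 mm) · U_{j−i}.
At t = 2.5 h (j=5): Q = (18.6/10)·12.2 + (29.8/10)·17.0 = 73.4 L/s.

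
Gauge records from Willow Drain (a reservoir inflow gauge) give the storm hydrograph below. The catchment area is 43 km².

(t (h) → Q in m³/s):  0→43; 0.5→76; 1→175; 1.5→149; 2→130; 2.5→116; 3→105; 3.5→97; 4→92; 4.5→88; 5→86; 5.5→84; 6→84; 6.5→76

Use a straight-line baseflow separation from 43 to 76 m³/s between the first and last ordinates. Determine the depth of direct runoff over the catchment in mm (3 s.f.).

d ≈ 23.8 mm

Direct runoff: 0.00, 30.46, 126.92, 98.38, 76.85, 60.31, 46.77, 36.23, 28.69, 22.15, 17.62, 13.08, 10.54, 0.00 m³/s; ΣQ_DR = 568.0 m³/s.
V = ΣQ_DR · Δt = 568.0 × 1800 s = 1.022 × 10^6 m³.
Over A = 43 km², depth = V / A = 23.8 mm.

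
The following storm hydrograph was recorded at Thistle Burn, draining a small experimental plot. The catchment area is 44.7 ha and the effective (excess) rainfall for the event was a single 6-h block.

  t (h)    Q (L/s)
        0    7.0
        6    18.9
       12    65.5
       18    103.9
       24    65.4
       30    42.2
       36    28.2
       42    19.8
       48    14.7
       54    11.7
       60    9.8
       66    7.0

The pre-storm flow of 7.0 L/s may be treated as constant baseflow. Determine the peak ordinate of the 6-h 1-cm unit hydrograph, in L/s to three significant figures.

U_p ≈ 64.7 L/s

Direct runoff: 0.0, 11.9, 58.5, 96.9, 58.4, 35.2, 21.2, 12.8, 7.7, 4.7, 2.8, 0.0 L/s; ΣQ_DR = 310.1 L/s, peak = 96.9 L/s.
Runoff depth d = ΣQ_DR·Δt / A = 310.1 × 21600 / (44.7 ha) = 14.98 mm.
The 1-cm UH is the DRH scaled by (10 mm)/d, so U_p = 96.9 × 10/14.98 = 64.7 L/s.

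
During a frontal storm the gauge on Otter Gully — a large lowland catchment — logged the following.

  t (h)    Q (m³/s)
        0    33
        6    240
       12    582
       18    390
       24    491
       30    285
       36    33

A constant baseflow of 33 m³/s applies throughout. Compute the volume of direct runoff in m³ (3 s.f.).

V ≈ 3.94 × 10^7 m³

Direct-runoff ordinates (Q − Q_b): 0.0, 207.0, 549.0, 357.0, 458.0, 252.0, 0.0 m³/s.
ΣQ_DR = 1823 m³/s.
With Δt = 6 h = 21600 s, V = ΣQ_DR · Δt = 1823 × 21600 = 3.94 × 10^7 m³.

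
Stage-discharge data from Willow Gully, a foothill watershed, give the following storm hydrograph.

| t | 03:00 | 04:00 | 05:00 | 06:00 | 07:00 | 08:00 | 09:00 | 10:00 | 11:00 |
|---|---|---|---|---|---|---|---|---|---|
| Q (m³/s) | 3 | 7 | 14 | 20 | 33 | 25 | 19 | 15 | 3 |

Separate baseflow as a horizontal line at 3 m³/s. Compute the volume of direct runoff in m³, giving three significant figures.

V ≈ 4.03 × 10^5 m³

Direct-runoff ordinates (Q − Q_b): 0.0, 4.0, 11.0, 17.0, 30.0, 22.0, 16.0, 12.0, 0.0 m³/s.
ΣQ_DR = 112.0 m³/s.
With Δt = 1 h = 3600 s, V = ΣQ_DR · Δt = 112.0 × 3600 = 4.03 × 10^5 m³.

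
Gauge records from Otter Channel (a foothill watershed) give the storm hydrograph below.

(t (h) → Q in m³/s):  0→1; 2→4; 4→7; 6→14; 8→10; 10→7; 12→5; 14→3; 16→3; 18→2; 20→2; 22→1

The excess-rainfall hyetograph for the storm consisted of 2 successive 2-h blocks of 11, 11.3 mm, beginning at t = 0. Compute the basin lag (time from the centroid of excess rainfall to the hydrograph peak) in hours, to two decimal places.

Centroid of excess rainfall: t_c = Σ P_i·t̄_i / ΣP_i = 2.0135 h (block centres at 1, 3 h).
Hydrograph peak occurs at t = 6 h, so basin lag t_L = 6 − 2.0135 = 3.99 h.

t_L ≈ 3.99 h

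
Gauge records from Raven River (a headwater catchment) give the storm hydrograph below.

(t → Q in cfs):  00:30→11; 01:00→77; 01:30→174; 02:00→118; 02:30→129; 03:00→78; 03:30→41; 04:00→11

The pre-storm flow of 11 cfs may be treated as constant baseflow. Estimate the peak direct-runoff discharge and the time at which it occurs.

Q_p = 163.0 cfs at t = 01:30

Subtracting baseflow gives direct-runoff ordinates: 0.0, 66.0, 163.0, 107.0, 118.0, 67.0, 30.0, 0.0 cfs.
The maximum is 163.0 cfs, occurring at the reading for t = 01:30.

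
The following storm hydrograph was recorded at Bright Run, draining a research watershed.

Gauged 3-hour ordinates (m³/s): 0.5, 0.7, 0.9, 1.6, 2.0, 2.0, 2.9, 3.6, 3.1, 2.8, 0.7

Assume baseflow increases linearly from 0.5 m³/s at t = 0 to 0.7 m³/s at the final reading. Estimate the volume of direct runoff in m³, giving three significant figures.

V ≈ 1.53 × 10^5 m³

Direct-runoff ordinates (Q − Q_b): 0.00, 0.18, 0.36, 1.04, 1.42, 1.40, 2.28, 2.96, 2.44, 2.12, 0.00 m³/s.
ΣQ_DR = 14.20 m³/s.
With Δt = 3 h = 10800 s, V = ΣQ_DR · Δt = 14.20 × 10800 = 1.53 × 10^5 m³.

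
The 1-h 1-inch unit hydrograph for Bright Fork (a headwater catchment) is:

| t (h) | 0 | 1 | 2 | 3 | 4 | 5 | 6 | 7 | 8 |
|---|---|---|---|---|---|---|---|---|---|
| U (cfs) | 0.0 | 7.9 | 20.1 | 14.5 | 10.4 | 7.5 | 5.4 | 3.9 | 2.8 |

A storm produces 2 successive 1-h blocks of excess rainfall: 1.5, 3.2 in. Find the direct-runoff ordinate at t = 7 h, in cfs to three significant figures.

Q ≈ 23.1 cfs

By discrete convolution, Q_j = Σ (P_i / 1 in) · U_{j−i}.
At t = 7 h (j=7): Q = (1.5/1)·3.9 + (3.2/1)·5.4 = 23.1 cfs.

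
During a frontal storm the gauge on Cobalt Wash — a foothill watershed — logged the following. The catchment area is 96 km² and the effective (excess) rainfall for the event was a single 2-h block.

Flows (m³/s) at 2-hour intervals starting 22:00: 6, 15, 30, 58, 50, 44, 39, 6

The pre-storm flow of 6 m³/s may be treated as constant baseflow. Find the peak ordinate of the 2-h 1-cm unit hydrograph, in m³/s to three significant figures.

Direct runoff: 0.0, 9.0, 24.0, 52.0, 44.0, 38.0, 33.0, 0.0 m³/s; ΣQ_DR = 200.0 m³/s, peak = 52.0 m³/s.
Runoff depth d = ΣQ_DR·Δt / A = 200.0 × 7200 / (96 km²) = 15.00 mm.
The 1-cm UH is the DRH scaled by (10 mm)/d, so U_p = 52.0 × 10/15.00 = 34.7 m³/s.

U_p ≈ 34.7 m³/s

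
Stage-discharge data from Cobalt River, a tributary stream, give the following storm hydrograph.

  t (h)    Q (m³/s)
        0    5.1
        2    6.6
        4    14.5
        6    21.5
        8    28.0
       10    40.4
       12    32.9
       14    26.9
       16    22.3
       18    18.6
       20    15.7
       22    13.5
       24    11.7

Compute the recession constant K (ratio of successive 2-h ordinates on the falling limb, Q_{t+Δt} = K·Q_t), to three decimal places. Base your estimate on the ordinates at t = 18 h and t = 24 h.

Using the recession-limb readings at t = 18 h and t = 24 h: Q falls from 18.6 to 11.7 m³/s over 3 intervals.
K = (Q₂/Q₁)^(1/3) = (11.7/18.6)^(1/3) = 0.857.

K ≈ 0.857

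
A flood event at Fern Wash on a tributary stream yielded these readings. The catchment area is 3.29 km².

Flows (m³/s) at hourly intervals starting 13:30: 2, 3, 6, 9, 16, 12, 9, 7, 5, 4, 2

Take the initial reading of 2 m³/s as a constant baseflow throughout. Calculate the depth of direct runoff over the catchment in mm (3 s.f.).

d ≈ 58.0 mm

Direct runoff: 0.0, 1.0, 4.0, 7.0, 14.0, 10.0, 7.0, 5.0, 3.0, 2.0, 0.0 m³/s; ΣQ_DR = 53.00 m³/s.
V = ΣQ_DR · Δt = 53.00 × 3600 s = 1.908 × 10^5 m³.
Over A = 3.29 km², depth = V / A = 58.0 mm.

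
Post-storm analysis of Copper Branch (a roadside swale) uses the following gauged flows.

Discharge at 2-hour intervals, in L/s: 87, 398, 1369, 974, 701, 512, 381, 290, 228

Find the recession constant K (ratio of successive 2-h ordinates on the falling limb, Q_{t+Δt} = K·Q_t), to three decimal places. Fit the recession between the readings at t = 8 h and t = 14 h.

Using the recession-limb readings at t = 8 h and t = 14 h: Q falls from 701 to 290 L/s over 3 intervals.
K = (Q₂/Q₁)^(1/3) = (290/701)^(1/3) = 0.745.

K ≈ 0.745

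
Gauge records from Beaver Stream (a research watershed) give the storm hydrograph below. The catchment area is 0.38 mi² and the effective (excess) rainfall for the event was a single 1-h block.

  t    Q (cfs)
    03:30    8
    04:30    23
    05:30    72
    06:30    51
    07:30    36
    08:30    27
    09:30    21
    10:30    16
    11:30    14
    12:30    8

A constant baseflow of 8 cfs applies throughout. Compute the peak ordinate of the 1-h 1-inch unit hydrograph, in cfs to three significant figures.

Direct runoff: 0.0, 15.0, 64.0, 43.0, 28.0, 19.0, 13.0, 8.0, 6.0, 0.0 cfs; ΣQ_DR = 196.0 cfs, peak = 64.0 cfs.
Runoff depth d = ΣQ_DR·Δt / A = 196.0 × 3600 / (0.38 mi²) = 0.7993 in.
The 1-inch UH is the DRH scaled by (1 in)/d, so U_p = 64.0 × 1/0.7993 = 80.1 cfs.

U_p ≈ 80.1 cfs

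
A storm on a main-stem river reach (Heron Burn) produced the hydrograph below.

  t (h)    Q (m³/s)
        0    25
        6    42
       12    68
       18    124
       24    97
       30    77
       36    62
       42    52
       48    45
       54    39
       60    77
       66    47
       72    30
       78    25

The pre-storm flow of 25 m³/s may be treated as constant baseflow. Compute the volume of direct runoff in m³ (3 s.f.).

V ≈ 9.94 × 10^6 m³

Direct-runoff ordinates (Q − Q_b): 0.0, 17.0, 43.0, 99.0, 72.0, 52.0, 37.0, 27.0, 20.0, 14.0, 52.0, 22.0, 5.0, 0.0 m³/s.
ΣQ_DR = 460.0 m³/s.
With Δt = 6 h = 21600 s, V = ΣQ_DR · Δt = 460.0 × 21600 = 9.94 × 10^6 m³.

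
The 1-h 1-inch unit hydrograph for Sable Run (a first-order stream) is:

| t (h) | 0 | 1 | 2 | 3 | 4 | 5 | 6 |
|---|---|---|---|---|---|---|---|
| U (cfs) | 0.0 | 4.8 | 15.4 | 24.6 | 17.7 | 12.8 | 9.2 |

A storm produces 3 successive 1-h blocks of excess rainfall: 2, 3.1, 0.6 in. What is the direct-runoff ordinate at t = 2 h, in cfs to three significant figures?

By discrete convolution, Q_j = Σ (P_i / 1 in) · U_{j−i}.
At t = 2 h (j=2): Q = (2/1)·15.4 + (3.1/1)·4.8 + (0.6/1)·0.0 = 45.7 cfs.

Q ≈ 45.7 cfs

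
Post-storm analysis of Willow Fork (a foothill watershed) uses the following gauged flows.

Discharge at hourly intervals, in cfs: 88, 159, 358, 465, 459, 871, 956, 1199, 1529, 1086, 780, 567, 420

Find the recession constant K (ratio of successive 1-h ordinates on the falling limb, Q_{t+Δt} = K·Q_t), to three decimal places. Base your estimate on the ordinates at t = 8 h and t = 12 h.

Using the recession-limb readings at t = 8 h and t = 12 h: Q falls from 1529 to 420 cfs over 4 intervals.
K = (Q₂/Q₁)^(1/4) = (420/1529)^(1/4) = 0.724.

K ≈ 0.724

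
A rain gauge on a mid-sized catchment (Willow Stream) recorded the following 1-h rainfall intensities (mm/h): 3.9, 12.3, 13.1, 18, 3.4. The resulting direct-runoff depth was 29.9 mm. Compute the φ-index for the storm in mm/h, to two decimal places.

φ ≈ 4.50 mm/h

Only the 3 blocks with intensity above φ contribute runoff: 12.3, 13.1, 18 mm/h.
Σ(I−φ)·Δt = d  ⇒  (12.3+13.1+18 − 3φ)·1 = 29.9
φ = (43.40 − 29.9/1) / 3 = 4.50 mm/h.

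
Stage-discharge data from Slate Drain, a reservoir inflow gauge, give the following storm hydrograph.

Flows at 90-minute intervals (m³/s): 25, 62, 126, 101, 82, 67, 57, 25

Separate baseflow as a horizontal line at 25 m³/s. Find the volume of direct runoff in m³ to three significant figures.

Direct-runoff ordinates (Q − Q_b): 0.0, 37.0, 101.0, 76.0, 57.0, 42.0, 32.0, 0.0 m³/s.
ΣQ_DR = 345.0 m³/s.
With Δt = 1.5 h = 5400 s, V = ΣQ_DR · Δt = 345.0 × 5400 = 1.86 × 10^6 m³.

V ≈ 1.86 × 10^6 m³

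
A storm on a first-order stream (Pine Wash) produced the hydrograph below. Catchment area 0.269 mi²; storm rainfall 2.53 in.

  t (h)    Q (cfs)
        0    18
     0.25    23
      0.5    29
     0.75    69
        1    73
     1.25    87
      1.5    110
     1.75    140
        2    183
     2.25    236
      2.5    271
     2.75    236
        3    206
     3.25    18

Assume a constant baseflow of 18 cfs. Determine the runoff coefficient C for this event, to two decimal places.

ΣQ_DR = 1447 cfs; V = ΣQ_DR·Δt = 1.302 × 10^6 ft³.
Runoff depth d = V / A = 2.084 in.
C = d / P = 2.084 / 2.53 = 0.82.

C ≈ 0.82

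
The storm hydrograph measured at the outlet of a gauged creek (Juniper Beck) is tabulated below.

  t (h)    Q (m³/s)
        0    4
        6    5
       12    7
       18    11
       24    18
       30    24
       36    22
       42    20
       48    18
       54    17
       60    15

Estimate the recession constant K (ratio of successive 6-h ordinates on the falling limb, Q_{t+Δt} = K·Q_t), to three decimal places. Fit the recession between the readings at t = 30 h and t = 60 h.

Using the recession-limb readings at t = 30 h and t = 60 h: Q falls from 24 to 15 m³/s over 5 intervals.
K = (Q₂/Q₁)^(1/5) = (15/24)^(1/5) = 0.910.

K ≈ 0.910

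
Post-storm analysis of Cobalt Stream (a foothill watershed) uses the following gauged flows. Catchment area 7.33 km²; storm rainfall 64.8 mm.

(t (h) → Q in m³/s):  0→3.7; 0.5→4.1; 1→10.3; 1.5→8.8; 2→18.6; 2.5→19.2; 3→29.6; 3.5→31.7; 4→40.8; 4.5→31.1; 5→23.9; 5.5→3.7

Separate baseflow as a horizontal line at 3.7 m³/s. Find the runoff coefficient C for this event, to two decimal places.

C ≈ 0.69

ΣQ_DR = 181.1 m³/s; V = ΣQ_DR·Δt = 3.260 × 10^5 m³.
Runoff depth d = V / A = 44.47 mm.
C = d / P = 44.47 / 64.8 = 0.69.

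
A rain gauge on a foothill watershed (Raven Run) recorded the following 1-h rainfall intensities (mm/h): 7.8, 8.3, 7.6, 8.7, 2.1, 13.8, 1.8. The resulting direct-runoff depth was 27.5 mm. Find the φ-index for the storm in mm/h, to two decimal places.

φ ≈ 3.74 mm/h

Only the 5 blocks with intensity above φ contribute runoff: 7.8, 8.3, 7.6, 8.7, 13.8 mm/h.
Σ(I−φ)·Δt = d  ⇒  (7.8+8.3+7.6+8.7+13.8 − 5φ)·1 = 27.5
φ = (46.20 − 27.5/1) / 5 = 3.74 mm/h.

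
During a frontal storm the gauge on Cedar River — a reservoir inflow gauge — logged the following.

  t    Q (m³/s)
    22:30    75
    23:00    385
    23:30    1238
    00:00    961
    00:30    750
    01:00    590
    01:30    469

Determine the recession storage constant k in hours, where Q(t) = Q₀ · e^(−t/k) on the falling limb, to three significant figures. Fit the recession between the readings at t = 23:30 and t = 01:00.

k ≈ 2.02 h

On the falling limb, Q drops from 1238 to 590 m³/s between t = 23:30 and t = 01:00 (Δt = 1.5 h).
k = −Δt / ln(Q₂/Q₁) = −1.5 / ln(590/1238) = 2.02 h.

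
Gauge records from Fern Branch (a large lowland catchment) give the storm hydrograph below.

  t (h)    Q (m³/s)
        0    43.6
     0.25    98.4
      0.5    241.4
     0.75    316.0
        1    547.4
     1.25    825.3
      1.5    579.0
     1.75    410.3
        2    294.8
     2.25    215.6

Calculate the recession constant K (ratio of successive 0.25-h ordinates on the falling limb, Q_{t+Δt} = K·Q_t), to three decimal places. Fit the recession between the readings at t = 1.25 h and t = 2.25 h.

Using the recession-limb readings at t = 1.25 h and t = 2.25 h: Q falls from 825.3 to 215.6 m³/s over 4 intervals.
K = (Q₂/Q₁)^(1/4) = (215.6/825.3)^(1/4) = 0.715.

K ≈ 0.715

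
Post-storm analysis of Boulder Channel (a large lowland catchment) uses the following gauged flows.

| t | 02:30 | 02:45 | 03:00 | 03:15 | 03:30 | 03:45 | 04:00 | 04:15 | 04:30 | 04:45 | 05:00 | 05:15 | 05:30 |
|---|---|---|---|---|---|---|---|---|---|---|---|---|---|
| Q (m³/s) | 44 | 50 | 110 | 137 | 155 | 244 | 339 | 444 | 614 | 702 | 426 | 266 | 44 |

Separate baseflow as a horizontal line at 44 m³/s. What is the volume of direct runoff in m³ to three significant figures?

Direct-runoff ordinates (Q − Q_b): 0.0, 6.0, 66.0, 93.0, 111.0, 200.0, 295.0, 400.0, 570.0, 658.0, 382.0, 222.0, 0.0 m³/s.
ΣQ_DR = 3003 m³/s.
With Δt = 0.25 h = 900 s, V = ΣQ_DR · Δt = 3003 × 900 = 2.70 × 10^6 m³.

V ≈ 2.70 × 10^6 m³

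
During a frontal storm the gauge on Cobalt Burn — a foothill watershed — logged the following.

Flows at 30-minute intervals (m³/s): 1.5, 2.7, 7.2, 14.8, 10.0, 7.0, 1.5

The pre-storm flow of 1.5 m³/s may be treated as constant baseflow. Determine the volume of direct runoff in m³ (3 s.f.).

V ≈ 61600 m³

Direct-runoff ordinates (Q − Q_b): 0.0, 1.2, 5.7, 13.3, 8.5, 5.5, 0.0 m³/s.
ΣQ_DR = 34.20 m³/s.
With Δt = 0.5 h = 1800 s, V = ΣQ_DR · Δt = 34.20 × 1800 = 61600 m³.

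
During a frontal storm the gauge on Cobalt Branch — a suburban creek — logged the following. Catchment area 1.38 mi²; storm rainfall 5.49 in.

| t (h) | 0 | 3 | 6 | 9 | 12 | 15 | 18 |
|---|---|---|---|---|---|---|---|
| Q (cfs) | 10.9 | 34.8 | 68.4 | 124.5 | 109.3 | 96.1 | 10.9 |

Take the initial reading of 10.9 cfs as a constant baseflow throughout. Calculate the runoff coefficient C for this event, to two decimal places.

C ≈ 0.23

ΣQ_DR = 378.6 cfs; V = ΣQ_DR·Δt = 4.089 × 10^6 ft³.
Runoff depth d = V / A = 1.275 in.
C = d / P = 1.275 / 5.49 = 0.23.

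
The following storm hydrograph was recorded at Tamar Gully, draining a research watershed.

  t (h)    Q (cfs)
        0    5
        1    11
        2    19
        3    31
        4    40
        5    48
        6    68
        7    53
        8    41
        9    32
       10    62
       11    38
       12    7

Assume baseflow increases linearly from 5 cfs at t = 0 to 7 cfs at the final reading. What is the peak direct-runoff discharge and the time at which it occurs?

Q_p = 62.00 cfs at t = 6 h

Subtracting baseflow gives direct-runoff ordinates: 0.00, 5.83, 13.67, 25.50, 34.33, 42.17, 62.00, 46.83, 34.67, 25.50, 55.33, 31.17, 0.00 cfs.
The maximum is 62.00 cfs, occurring at the reading for t = 6 h.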